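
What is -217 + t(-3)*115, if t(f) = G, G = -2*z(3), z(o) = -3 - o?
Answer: 1163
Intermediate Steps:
G = 12 (G = -2*(-3 - 1*3) = -2*(-3 - 3) = -2*(-6) = 12)
t(f) = 12
-217 + t(-3)*115 = -217 + 12*115 = -217 + 1380 = 1163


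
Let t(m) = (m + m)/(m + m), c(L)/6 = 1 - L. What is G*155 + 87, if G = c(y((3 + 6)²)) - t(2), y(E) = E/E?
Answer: -68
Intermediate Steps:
y(E) = 1
c(L) = 6 - 6*L (c(L) = 6*(1 - L) = 6 - 6*L)
t(m) = 1 (t(m) = (2*m)/((2*m)) = (2*m)*(1/(2*m)) = 1)
G = -1 (G = (6 - 6*1) - 1*1 = (6 - 6) - 1 = 0 - 1 = -1)
G*155 + 87 = -1*155 + 87 = -155 + 87 = -68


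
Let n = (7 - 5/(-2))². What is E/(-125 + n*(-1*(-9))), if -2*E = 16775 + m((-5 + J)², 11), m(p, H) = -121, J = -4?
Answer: -33308/2749 ≈ -12.116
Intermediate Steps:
n = 361/4 (n = (7 - 5*(-1)/2)² = (7 - 1*(-5/2))² = (7 + 5/2)² = (19/2)² = 361/4 ≈ 90.250)
E = -8327 (E = -(16775 - 121)/2 = -½*16654 = -8327)
E/(-125 + n*(-1*(-9))) = -8327/(-125 + 361*(-1*(-9))/4) = -8327/(-125 + (361/4)*9) = -8327/(-125 + 3249/4) = -8327/2749/4 = -8327*4/2749 = -33308/2749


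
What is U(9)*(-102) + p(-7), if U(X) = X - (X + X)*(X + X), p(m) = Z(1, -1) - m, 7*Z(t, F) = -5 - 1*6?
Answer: 224948/7 ≈ 32135.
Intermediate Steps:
Z(t, F) = -11/7 (Z(t, F) = (-5 - 1*6)/7 = (-5 - 6)/7 = (⅐)*(-11) = -11/7)
p(m) = -11/7 - m
U(X) = X - 4*X² (U(X) = X - 2*X*2*X = X - 4*X²)
U(9)*(-102) + p(-7) = (9*(1 - 4*9))*(-102) + (-11/7 - 1*(-7)) = (9*(1 - 36))*(-102) + (-11/7 + 7) = (9*(-35))*(-102) + 38/7 = -315*(-102) + 38/7 = 32130 + 38/7 = 224948/7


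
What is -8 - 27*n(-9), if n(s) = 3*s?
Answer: 721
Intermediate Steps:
-8 - 27*n(-9) = -8 - 81*(-9) = -8 - 27*(-27) = -8 + 729 = 721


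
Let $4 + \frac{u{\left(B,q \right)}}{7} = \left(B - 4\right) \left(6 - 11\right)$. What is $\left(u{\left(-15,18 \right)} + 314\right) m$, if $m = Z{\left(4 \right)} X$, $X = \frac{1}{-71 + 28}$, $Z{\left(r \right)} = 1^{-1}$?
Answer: $- \frac{951}{43} \approx -22.116$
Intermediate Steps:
$Z{\left(r \right)} = 1$
$X = - \frac{1}{43}$ ($X = \frac{1}{-43} = - \frac{1}{43} \approx -0.023256$)
$u{\left(B,q \right)} = 112 - 35 B$ ($u{\left(B,q \right)} = -28 + 7 \left(B - 4\right) \left(6 - 11\right) = -28 + 7 \left(-4 + B\right) \left(-5\right) = -28 + 7 \left(20 - 5 B\right) = -28 - \left(-140 + 35 B\right) = 112 - 35 B$)
$m = - \frac{1}{43}$ ($m = 1 \left(- \frac{1}{43}\right) = - \frac{1}{43} \approx -0.023256$)
$\left(u{\left(-15,18 \right)} + 314\right) m = \left(\left(112 - -525\right) + 314\right) \left(- \frac{1}{43}\right) = \left(\left(112 + 525\right) + 314\right) \left(- \frac{1}{43}\right) = \left(637 + 314\right) \left(- \frac{1}{43}\right) = 951 \left(- \frac{1}{43}\right) = - \frac{951}{43}$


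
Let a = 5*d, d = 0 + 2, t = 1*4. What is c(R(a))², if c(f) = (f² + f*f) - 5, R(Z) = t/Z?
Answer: 13689/625 ≈ 21.902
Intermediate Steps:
t = 4
d = 2
a = 10 (a = 5*2 = 10)
R(Z) = 4/Z
c(f) = -5 + 2*f² (c(f) = (f² + f²) - 5 = 2*f² - 5 = -5 + 2*f²)
c(R(a))² = (-5 + 2*(4/10)²)² = (-5 + 2*(4*(⅒))²)² = (-5 + 2*(⅖)²)² = (-5 + 2*(4/25))² = (-5 + 8/25)² = (-117/25)² = 13689/625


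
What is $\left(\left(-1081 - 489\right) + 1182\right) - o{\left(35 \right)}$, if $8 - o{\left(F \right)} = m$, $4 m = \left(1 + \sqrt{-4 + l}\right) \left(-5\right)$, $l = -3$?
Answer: $- \frac{1589}{4} - \frac{5 i \sqrt{7}}{4} \approx -397.25 - 3.3072 i$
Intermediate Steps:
$m = - \frac{5}{4} - \frac{5 i \sqrt{7}}{4}$ ($m = \frac{\left(1 + \sqrt{-4 - 3}\right) \left(-5\right)}{4} = \frac{\left(1 + \sqrt{-7}\right) \left(-5\right)}{4} = \frac{\left(1 + i \sqrt{7}\right) \left(-5\right)}{4} = \frac{-5 - 5 i \sqrt{7}}{4} = - \frac{5}{4} - \frac{5 i \sqrt{7}}{4} \approx -1.25 - 3.3072 i$)
$o{\left(F \right)} = \frac{37}{4} + \frac{5 i \sqrt{7}}{4}$ ($o{\left(F \right)} = 8 - \left(- \frac{5}{4} - \frac{5 i \sqrt{7}}{4}\right) = 8 + \left(\frac{5}{4} + \frac{5 i \sqrt{7}}{4}\right) = \frac{37}{4} + \frac{5 i \sqrt{7}}{4}$)
$\left(\left(-1081 - 489\right) + 1182\right) - o{\left(35 \right)} = \left(\left(-1081 - 489\right) + 1182\right) - \left(\frac{37}{4} + \frac{5 i \sqrt{7}}{4}\right) = \left(-1570 + 1182\right) - \left(\frac{37}{4} + \frac{5 i \sqrt{7}}{4}\right) = -388 - \left(\frac{37}{4} + \frac{5 i \sqrt{7}}{4}\right) = - \frac{1589}{4} - \frac{5 i \sqrt{7}}{4}$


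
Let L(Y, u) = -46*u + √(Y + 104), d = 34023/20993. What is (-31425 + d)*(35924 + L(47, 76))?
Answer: -21391811252856/20993 - 659671002*√151/20993 ≈ -1.0194e+9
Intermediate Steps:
d = 34023/20993 (d = 34023*(1/20993) = 34023/20993 ≈ 1.6207)
L(Y, u) = √(104 + Y) - 46*u (L(Y, u) = -46*u + √(104 + Y) = √(104 + Y) - 46*u)
(-31425 + d)*(35924 + L(47, 76)) = (-31425 + 34023/20993)*(35924 + (√(104 + 47) - 46*76)) = -659671002*(35924 + (√151 - 3496))/20993 = -659671002*(35924 + (-3496 + √151))/20993 = -659671002*(32428 + √151)/20993 = -21391811252856/20993 - 659671002*√151/20993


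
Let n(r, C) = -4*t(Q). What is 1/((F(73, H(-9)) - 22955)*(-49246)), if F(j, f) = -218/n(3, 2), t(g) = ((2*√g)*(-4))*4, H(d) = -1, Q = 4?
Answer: 64/72350967427 ≈ 8.8458e-10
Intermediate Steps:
t(g) = -32*√g (t(g) = -8*√g*4 = -32*√g)
n(r, C) = 256 (n(r, C) = -(-128)*√4 = -(-128)*2 = -4*(-64) = 256)
F(j, f) = -109/128 (F(j, f) = -218/256 = -218*1/256 = -109/128)
1/((F(73, H(-9)) - 22955)*(-49246)) = 1/(-109/128 - 22955*(-49246)) = -1/49246/(-2938349/128) = -128/2938349*(-1/49246) = 64/72350967427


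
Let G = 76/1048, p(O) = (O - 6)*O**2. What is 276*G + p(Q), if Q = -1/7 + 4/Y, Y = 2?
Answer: 257315/44933 ≈ 5.7266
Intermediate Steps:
Q = 13/7 (Q = -1/7 + 4/2 = -1*1/7 + 4*(1/2) = -1/7 + 2 = 13/7 ≈ 1.8571)
p(O) = O**2*(-6 + O) (p(O) = (-6 + O)*O**2 = O**2*(-6 + O))
G = 19/262 (G = 76*(1/1048) = 19/262 ≈ 0.072519)
276*G + p(Q) = 276*(19/262) + (13/7)**2*(-6 + 13/7) = 2622/131 + (169/49)*(-29/7) = 2622/131 - 4901/343 = 257315/44933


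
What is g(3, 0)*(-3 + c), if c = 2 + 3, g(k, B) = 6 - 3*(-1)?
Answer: 18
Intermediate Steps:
g(k, B) = 9 (g(k, B) = 6 + 3 = 9)
c = 5
g(3, 0)*(-3 + c) = 9*(-3 + 5) = 9*2 = 18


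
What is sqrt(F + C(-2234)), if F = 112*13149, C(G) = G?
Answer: sqrt(1470454) ≈ 1212.6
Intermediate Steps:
F = 1472688
sqrt(F + C(-2234)) = sqrt(1472688 - 2234) = sqrt(1470454)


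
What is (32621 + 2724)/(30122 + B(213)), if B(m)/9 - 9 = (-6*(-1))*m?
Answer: 7069/8341 ≈ 0.84750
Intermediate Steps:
B(m) = 81 + 54*m (B(m) = 81 + 9*((-6*(-1))*m) = 81 + 9*(6*m) = 81 + 54*m)
(32621 + 2724)/(30122 + B(213)) = (32621 + 2724)/(30122 + (81 + 54*213)) = 35345/(30122 + (81 + 11502)) = 35345/(30122 + 11583) = 35345/41705 = 35345*(1/41705) = 7069/8341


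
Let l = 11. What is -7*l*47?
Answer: -3619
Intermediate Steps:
-7*l*47 = -7*11*47 = -77*47 = -3619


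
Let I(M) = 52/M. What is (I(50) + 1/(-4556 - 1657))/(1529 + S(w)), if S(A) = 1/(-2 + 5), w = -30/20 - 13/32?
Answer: 161513/237543700 ≈ 0.00067993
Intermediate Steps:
w = -61/32 (w = -30*1/20 - 13*1/32 = -3/2 - 13/32 = -61/32 ≈ -1.9063)
S(A) = ⅓ (S(A) = 1/3 = ⅓)
(I(50) + 1/(-4556 - 1657))/(1529 + S(w)) = (52/50 + 1/(-4556 - 1657))/(1529 + ⅓) = (52*(1/50) + 1/(-6213))/(4588/3) = (26/25 - 1/6213)*(3/4588) = (161513/155325)*(3/4588) = 161513/237543700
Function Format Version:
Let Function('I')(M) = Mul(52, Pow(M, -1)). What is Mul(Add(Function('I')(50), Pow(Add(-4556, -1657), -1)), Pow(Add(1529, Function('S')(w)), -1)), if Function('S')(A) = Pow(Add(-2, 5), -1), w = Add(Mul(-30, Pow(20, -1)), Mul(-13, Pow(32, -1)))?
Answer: Rational(161513, 237543700) ≈ 0.00067993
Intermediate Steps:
w = Rational(-61, 32) (w = Add(Mul(-30, Rational(1, 20)), Mul(-13, Rational(1, 32))) = Add(Rational(-3, 2), Rational(-13, 32)) = Rational(-61, 32) ≈ -1.9063)
Function('S')(A) = Rational(1, 3) (Function('S')(A) = Pow(3, -1) = Rational(1, 3))
Mul(Add(Function('I')(50), Pow(Add(-4556, -1657), -1)), Pow(Add(1529, Function('S')(w)), -1)) = Mul(Add(Mul(52, Pow(50, -1)), Pow(Add(-4556, -1657), -1)), Pow(Add(1529, Rational(1, 3)), -1)) = Mul(Add(Mul(52, Rational(1, 50)), Pow(-6213, -1)), Pow(Rational(4588, 3), -1)) = Mul(Add(Rational(26, 25), Rational(-1, 6213)), Rational(3, 4588)) = Mul(Rational(161513, 155325), Rational(3, 4588)) = Rational(161513, 237543700)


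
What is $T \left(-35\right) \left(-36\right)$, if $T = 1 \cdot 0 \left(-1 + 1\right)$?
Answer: $0$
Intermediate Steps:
$T = 0$ ($T = 0 \cdot 0 = 0$)
$T \left(-35\right) \left(-36\right) = 0 \left(-35\right) \left(-36\right) = 0 \left(-36\right) = 0$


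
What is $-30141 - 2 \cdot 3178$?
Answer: $-36497$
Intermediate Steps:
$-30141 - 2 \cdot 3178 = -30141 - 6356 = -36497$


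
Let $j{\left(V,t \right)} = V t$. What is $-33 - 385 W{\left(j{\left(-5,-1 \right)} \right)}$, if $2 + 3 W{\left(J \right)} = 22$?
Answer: $- \frac{7799}{3} \approx -2599.7$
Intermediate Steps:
$W{\left(J \right)} = \frac{20}{3}$ ($W{\left(J \right)} = - \frac{2}{3} + \frac{1}{3} \cdot 22 = - \frac{2}{3} + \frac{22}{3} = \frac{20}{3}$)
$-33 - 385 W{\left(j{\left(-5,-1 \right)} \right)} = -33 - \frac{7700}{3} = - \frac{7799}{3}$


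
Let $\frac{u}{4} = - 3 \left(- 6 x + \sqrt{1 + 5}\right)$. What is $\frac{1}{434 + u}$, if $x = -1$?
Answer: $\frac{181}{65090} + \frac{3 \sqrt{6}}{32545} \approx 0.0030066$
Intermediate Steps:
$u = -72 - 12 \sqrt{6}$ ($u = 4 \left(- 3 \left(\left(-6\right) \left(-1\right) + \sqrt{1 + 5}\right)\right) = 4 \left(- 3 \left(6 + \sqrt{6}\right)\right) = 4 \left(-18 - 3 \sqrt{6}\right) = -72 - 12 \sqrt{6} \approx -101.39$)
$\frac{1}{434 + u} = \frac{1}{434 - \left(72 + 12 \sqrt{6}\right)} = \frac{1}{362 - 12 \sqrt{6}}$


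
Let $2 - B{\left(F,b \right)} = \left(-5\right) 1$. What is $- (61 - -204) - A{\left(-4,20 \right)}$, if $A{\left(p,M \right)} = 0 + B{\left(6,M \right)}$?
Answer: $-272$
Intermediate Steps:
$B{\left(F,b \right)} = 7$ ($B{\left(F,b \right)} = 2 - \left(-5\right) 1 = 2 - -5 = 2 + 5 = 7$)
$A{\left(p,M \right)} = 7$ ($A{\left(p,M \right)} = 0 + 7 = 7$)
$- (61 - -204) - A{\left(-4,20 \right)} = - (61 - -204) - 7 = - (61 + 204) - 7 = \left(-1\right) 265 - 7 = -265 - 7 = -272$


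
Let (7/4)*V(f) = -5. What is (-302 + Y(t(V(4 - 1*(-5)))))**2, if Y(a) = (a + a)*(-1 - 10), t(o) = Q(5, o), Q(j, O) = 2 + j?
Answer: 207936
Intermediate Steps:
V(f) = -20/7 (V(f) = (4/7)*(-5) = -20/7)
t(o) = 7 (t(o) = 2 + 5 = 7)
Y(a) = -22*a (Y(a) = (2*a)*(-11) = -22*a)
(-302 + Y(t(V(4 - 1*(-5)))))**2 = (-302 - 22*7)**2 = (-302 - 154)**2 = (-456)**2 = 207936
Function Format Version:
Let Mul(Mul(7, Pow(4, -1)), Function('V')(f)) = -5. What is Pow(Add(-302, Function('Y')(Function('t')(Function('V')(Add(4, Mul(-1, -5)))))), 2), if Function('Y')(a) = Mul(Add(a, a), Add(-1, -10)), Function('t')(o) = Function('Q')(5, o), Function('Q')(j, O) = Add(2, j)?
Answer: 207936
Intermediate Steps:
Function('V')(f) = Rational(-20, 7) (Function('V')(f) = Mul(Rational(4, 7), -5) = Rational(-20, 7))
Function('t')(o) = 7 (Function('t')(o) = Add(2, 5) = 7)
Function('Y')(a) = Mul(-22, a) (Function('Y')(a) = Mul(Mul(2, a), -11) = Mul(-22, a))
Pow(Add(-302, Function('Y')(Function('t')(Function('V')(Add(4, Mul(-1, -5)))))), 2) = Pow(Add(-302, Mul(-22, 7)), 2) = Pow(Add(-302, -154), 2) = Pow(-456, 2) = 207936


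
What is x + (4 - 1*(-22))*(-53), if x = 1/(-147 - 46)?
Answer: -265955/193 ≈ -1378.0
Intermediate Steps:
x = -1/193 (x = 1/(-193) = -1/193 ≈ -0.0051813)
x + (4 - 1*(-22))*(-53) = -1/193 + (4 - 1*(-22))*(-53) = -1/193 + (4 + 22)*(-53) = -1/193 + 26*(-53) = -1/193 - 1378 = -265955/193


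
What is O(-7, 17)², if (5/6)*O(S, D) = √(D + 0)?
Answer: 612/25 ≈ 24.480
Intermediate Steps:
O(S, D) = 6*√D/5 (O(S, D) = 6*√(D + 0)/5 = 6*√D/5)
O(-7, 17)² = (6*√17/5)² = 612/25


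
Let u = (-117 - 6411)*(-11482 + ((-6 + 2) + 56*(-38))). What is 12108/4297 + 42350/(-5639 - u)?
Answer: 153707257114/54558291401 ≈ 2.8173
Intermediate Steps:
u = 88872192 (u = -6528*(-11482 + (-4 - 2128)) = -6528*(-11482 - 2132) = -6528*(-13614) = 88872192)
12108/4297 + 42350/(-5639 - u) = 12108/4297 + 42350/(-5639 - 1*88872192) = 12108*(1/4297) + 42350/(-5639 - 88872192) = 12108/4297 + 42350/(-88877831) = 12108/4297 + 42350*(-1/88877831) = 12108/4297 - 6050/12696833 = 153707257114/54558291401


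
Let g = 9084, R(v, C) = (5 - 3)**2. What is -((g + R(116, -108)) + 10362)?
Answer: -19450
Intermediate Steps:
R(v, C) = 4 (R(v, C) = 2**2 = 4)
-((g + R(116, -108)) + 10362) = -((9084 + 4) + 10362) = -(9088 + 10362) = -1*19450 = -19450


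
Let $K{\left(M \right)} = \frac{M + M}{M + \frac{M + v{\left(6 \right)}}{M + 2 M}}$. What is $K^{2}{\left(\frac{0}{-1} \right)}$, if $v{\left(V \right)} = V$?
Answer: $0$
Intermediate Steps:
$K{\left(M \right)} = \frac{2 M}{M + \frac{6 + M}{3 M}}$ ($K{\left(M \right)} = \frac{M + M}{M + \frac{M + 6}{M + 2 M}} = \frac{2 M}{M + \frac{6 + M}{3 M}}$)
$K^{2}{\left(\frac{0}{-1} \right)} = \left(\frac{6 \left(\frac{0}{-1}\right)^{2}}{6 + \frac{0}{-1} + 3 \left(\frac{0}{-1}\right)^{2}}\right)^{2} = \left(\frac{6 \left(0 \left(-1\right)\right)^{2}}{6 + 0 \left(-1\right) + 3 \left(0 \left(-1\right)\right)^{2}}\right)^{2} = \left(\frac{6 \cdot 0^{2}}{6 + 0 + 3 \cdot 0^{2}}\right)^{2} = \left(6 \cdot 0 \frac{1}{6 + 0 + 3 \cdot 0}\right)^{2} = \left(6 \cdot 0 \frac{1}{6 + 0 + 0}\right)^{2} = \left(6 \cdot 0 \cdot \frac{1}{6}\right)^{2} = 0^{2} = 0$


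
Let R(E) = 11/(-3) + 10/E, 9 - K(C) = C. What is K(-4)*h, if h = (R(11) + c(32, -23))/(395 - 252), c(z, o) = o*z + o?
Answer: -25138/363 ≈ -69.251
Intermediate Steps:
K(C) = 9 - C
R(E) = -11/3 + 10/E (R(E) = 11*(-1/3) + 10/E = -11/3 + 10/E)
c(z, o) = o + o*z
h = -25138/4719 (h = ((-11/3 + 10/11) - 23*(1 + 32))/(395 - 252) = ((-11/3 + 10*(1/11)) - 23*33)/143 = ((-11/3 + 10/11) - 759)*(1/143) = (-91/33 - 759)*(1/143) = -25138/33*1/143 = -25138/4719 ≈ -5.3270)
K(-4)*h = (9 - 1*(-4))*(-25138/4719) = (9 + 4)*(-25138/4719) = 13*(-25138/4719) = -25138/363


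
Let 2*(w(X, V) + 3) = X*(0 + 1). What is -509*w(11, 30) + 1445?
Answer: 345/2 ≈ 172.50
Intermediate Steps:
w(X, V) = -3 + X/2 (w(X, V) = -3 + (X*(0 + 1))/2 = -3 + (X*1)/2 = -3 + X/2)
-509*w(11, 30) + 1445 = -509*(-3 + (½)*11) + 1445 = -509*(-3 + 11/2) + 1445 = -509*5/2 + 1445 = -2545/2 + 1445 = 345/2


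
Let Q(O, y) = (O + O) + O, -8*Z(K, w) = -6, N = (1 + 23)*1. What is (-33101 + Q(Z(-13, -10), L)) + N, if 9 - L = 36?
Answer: -132299/4 ≈ -33075.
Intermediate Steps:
L = -27 (L = 9 - 1*36 = 9 - 36 = -27)
N = 24 (N = 24*1 = 24)
Z(K, w) = ¾ (Z(K, w) = -⅛*(-6) = ¾)
Q(O, y) = 3*O (Q(O, y) = 2*O + O = 3*O)
(-33101 + Q(Z(-13, -10), L)) + N = (-33101 + 3*(¾)) + 24 = (-33101 + 9/4) + 24 = -132395/4 + 24 = -132299/4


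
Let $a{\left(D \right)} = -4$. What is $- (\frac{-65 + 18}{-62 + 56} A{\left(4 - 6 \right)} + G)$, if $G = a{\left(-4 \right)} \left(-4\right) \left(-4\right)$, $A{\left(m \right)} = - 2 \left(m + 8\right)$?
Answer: $158$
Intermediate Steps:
$A{\left(m \right)} = -16 - 2 m$ ($A{\left(m \right)} = - 2 \left(8 + m\right) = -16 - 2 m$)
$G = -64$ ($G = \left(-4\right) \left(-4\right) \left(-4\right) = 16 \left(-4\right) = -64$)
$- (\frac{-65 + 18}{-62 + 56} A{\left(4 - 6 \right)} + G) = - (\frac{-65 + 18}{-62 + 56} \left(-16 - 2 \left(4 - 6\right)\right) - 64) = - (- \frac{47}{-6} \left(-16 - 2 \left(4 - 6\right)\right) - 64) = - (\left(-47\right) \left(- \frac{1}{6}\right) \left(-16 - -4\right) - 64) = - (\frac{47 \left(-16 + 4\right)}{6} - 64) = - (\frac{47}{6} \left(-12\right) - 64) = - (-94 - 64) = \left(-1\right) \left(-158\right) = 158$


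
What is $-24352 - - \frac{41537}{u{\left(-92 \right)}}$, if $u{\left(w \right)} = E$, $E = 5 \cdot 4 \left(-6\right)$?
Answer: $- \frac{2963777}{120} \approx -24698.0$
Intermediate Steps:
$E = -120$ ($E = 20 \left(-6\right) = -120$)
$u{\left(w \right)} = -120$
$-24352 - - \frac{41537}{u{\left(-92 \right)}} = -24352 - - \frac{41537}{-120} = -24352 - \left(-41537\right) \left(- \frac{1}{120}\right) = -24352 - \frac{41537}{120} = - \frac{2963777}{120}$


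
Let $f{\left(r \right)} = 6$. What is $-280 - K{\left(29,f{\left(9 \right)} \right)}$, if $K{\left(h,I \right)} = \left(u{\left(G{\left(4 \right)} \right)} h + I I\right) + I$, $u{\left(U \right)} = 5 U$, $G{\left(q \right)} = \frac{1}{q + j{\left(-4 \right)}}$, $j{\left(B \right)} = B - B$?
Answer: $- \frac{1433}{4} \approx -358.25$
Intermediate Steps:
$j{\left(B \right)} = 0$
$G{\left(q \right)} = \frac{1}{q}$ ($G{\left(q \right)} = \frac{1}{q + 0} = \frac{1}{q}$)
$K{\left(h,I \right)} = I + I^{2} + \frac{5 h}{4}$ ($K{\left(h,I \right)} = \left(\frac{5}{4} h + I I\right) + I = \left(5 \cdot \frac{1}{4} h + I^{2}\right) + I = \left(\frac{5 h}{4} + I^{2}\right) + I = \left(I^{2} + \frac{5 h}{4}\right) + I = I + I^{2} + \frac{5 h}{4}$)
$-280 - K{\left(29,f{\left(9 \right)} \right)} = -280 - \left(6 + 6^{2} + \frac{5}{4} \cdot 29\right) = -280 - \left(6 + 36 + \frac{145}{4}\right) = -280 - \frac{313}{4} = - \frac{1433}{4}$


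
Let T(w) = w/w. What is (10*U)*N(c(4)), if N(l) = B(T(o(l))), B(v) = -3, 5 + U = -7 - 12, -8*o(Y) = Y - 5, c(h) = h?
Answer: 720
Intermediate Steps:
o(Y) = 5/8 - Y/8 (o(Y) = -(Y - 5)/8 = -(-5 + Y)/8 = 5/8 - Y/8)
T(w) = 1
U = -24 (U = -5 + (-7 - 12) = -5 - 19 = -24)
N(l) = -3
(10*U)*N(c(4)) = (10*(-24))*(-3) = -240*(-3) = 720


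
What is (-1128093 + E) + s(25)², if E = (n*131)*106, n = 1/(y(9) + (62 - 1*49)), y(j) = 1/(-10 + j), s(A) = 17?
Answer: -6759881/6 ≈ -1.1266e+6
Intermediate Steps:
n = 1/12 (n = 1/(1/(-10 + 9) + (62 - 1*49)) = 1/(1/(-1) + (62 - 49)) = 1/(-1 + 13) = 1/12 ≈ 0.083333)
E = 6943/6 (E = ((1/12)*131)*106 = (131/12)*106 = 6943/6 ≈ 1157.2)
(-1128093 + E) + s(25)² = (-1128093 + 6943/6) + 17² = -6761615/6 + 289 = -6759881/6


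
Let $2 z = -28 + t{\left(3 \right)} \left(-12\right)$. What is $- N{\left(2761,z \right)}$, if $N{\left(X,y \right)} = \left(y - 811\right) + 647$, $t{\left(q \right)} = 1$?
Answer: $184$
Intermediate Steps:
$z = -20$ ($z = \frac{-28 + 1 \left(-12\right)}{2} = \frac{-28 - 12}{2} = \frac{1}{2} \left(-40\right) = -20$)
$N{\left(X,y \right)} = -164 + y$ ($N{\left(X,y \right)} = \left(-811 + y\right) + 647 = -164 + y$)
$- N{\left(2761,z \right)} = - (-164 - 20) = \left(-1\right) \left(-184\right) = 184$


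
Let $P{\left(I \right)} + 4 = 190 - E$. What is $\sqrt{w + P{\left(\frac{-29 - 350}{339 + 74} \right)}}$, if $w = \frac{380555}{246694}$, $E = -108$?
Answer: $\frac{\sqrt{367063509146}}{35242} \approx 17.191$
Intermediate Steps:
$P{\left(I \right)} = 294$ ($P{\left(I \right)} = -4 + \left(190 - -108\right) = -4 + \left(190 + 108\right) = -4 + 298 = 294$)
$w = \frac{54365}{35242}$ ($w = 380555 \cdot \frac{1}{246694} = \frac{54365}{35242} \approx 1.5426$)
$\sqrt{w + P{\left(\frac{-29 - 350}{339 + 74} \right)}} = \sqrt{\frac{54365}{35242} + 294} = \sqrt{\frac{10415513}{35242}} = \frac{\sqrt{367063509146}}{35242}$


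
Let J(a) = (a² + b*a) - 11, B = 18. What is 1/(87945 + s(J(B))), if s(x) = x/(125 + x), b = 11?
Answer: 636/55933531 ≈ 1.1371e-5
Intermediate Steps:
J(a) = -11 + a² + 11*a (J(a) = (a² + 11*a) - 11 = -11 + a² + 11*a)
1/(87945 + s(J(B))) = 1/(87945 + (-11 + 18² + 11*18)/(125 + (-11 + 18² + 11*18))) = 1/(87945 + (-11 + 324 + 198)/(125 + (-11 + 324 + 198))) = 1/(87945 + 511/(125 + 511)) = 1/(87945 + 511/636) = 1/(55933531/636) = 636/55933531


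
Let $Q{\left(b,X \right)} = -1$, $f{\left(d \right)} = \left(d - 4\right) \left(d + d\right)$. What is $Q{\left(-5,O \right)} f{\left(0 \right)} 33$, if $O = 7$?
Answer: $0$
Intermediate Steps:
$f{\left(d \right)} = 2 d \left(-4 + d\right)$ ($f{\left(d \right)} = \left(-4 + d\right) 2 d = 2 d \left(-4 + d\right)$)
$Q{\left(-5,O \right)} f{\left(0 \right)} 33 = - 2 \cdot 0 \left(-4 + 0\right) 33 = - 2 \cdot 0 \left(-4\right) 33 = \left(-1\right) 0 \cdot 33 = 0 \cdot 33 = 0$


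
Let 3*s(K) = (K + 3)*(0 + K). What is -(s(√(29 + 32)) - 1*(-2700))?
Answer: -8161/3 - √61 ≈ -2728.1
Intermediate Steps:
s(K) = K*(3 + K)/3 (s(K) = ((K + 3)*(0 + K))/3 = ((3 + K)*K)/3 = (K*(3 + K))/3 = K*(3 + K)/3)
-(s(√(29 + 32)) - 1*(-2700)) = -(√(29 + 32)*(3 + √(29 + 32))/3 - 1*(-2700)) = -(√61*(3 + √61)/3 + 2700) = -(2700 + √61*(3 + √61)/3) = -2700 - √61*(3 + √61)/3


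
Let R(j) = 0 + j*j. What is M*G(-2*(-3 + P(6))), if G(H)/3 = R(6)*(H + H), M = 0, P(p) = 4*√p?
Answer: 0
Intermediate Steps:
R(j) = j² (R(j) = 0 + j² = j²)
G(H) = 216*H (G(H) = 3*(6²*(H + H)) = 3*(36*(2*H)) = 3*(72*H) = 216*H)
M*G(-2*(-3 + P(6))) = 0*(216*(-2*(-3 + 4*√6))) = 0*(216*(6 - 8*√6)) = 0*(1296 - 1728*√6) = 0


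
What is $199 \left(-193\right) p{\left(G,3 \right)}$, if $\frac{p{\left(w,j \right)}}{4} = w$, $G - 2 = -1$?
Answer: $-153628$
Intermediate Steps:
$G = 1$ ($G = 2 - 1 = 1$)
$p{\left(w,j \right)} = 4 w$
$199 \left(-193\right) p{\left(G,3 \right)} = 199 \left(-193\right) 4 \cdot 1 = \left(-38407\right) 4 = -153628$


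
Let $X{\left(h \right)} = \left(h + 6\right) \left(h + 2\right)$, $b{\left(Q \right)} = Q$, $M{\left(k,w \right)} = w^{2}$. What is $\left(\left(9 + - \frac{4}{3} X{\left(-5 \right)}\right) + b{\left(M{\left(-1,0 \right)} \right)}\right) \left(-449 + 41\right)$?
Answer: $-5304$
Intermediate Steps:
$X{\left(h \right)} = \left(2 + h\right) \left(6 + h\right)$ ($X{\left(h \right)} = \left(6 + h\right) \left(2 + h\right) = \left(2 + h\right) \left(6 + h\right)$)
$\left(\left(9 + - \frac{4}{3} X{\left(-5 \right)}\right) + b{\left(M{\left(-1,0 \right)} \right)}\right) \left(-449 + 41\right) = \left(\left(9 + - \frac{4}{3} \left(12 + \left(-5\right)^{2} + 8 \left(-5\right)\right)\right) + 0^{2}\right) \left(-449 + 41\right) = \left(\left(9 + \left(-4\right) \frac{1}{3} \left(12 + 25 - 40\right)\right) + 0\right) \left(-408\right) = \left(\left(9 - -4\right) + 0\right) \left(-408\right) = \left(\left(9 + 4\right) + 0\right) \left(-408\right) = \left(13 + 0\right) \left(-408\right) = 13 \left(-408\right) = -5304$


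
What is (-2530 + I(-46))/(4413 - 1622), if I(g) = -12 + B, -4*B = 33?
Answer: -10201/11164 ≈ -0.91374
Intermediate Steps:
B = -33/4 (B = -1/4*33 = -33/4 ≈ -8.2500)
I(g) = -81/4 (I(g) = -12 - 33/4 = -81/4)
(-2530 + I(-46))/(4413 - 1622) = (-2530 - 81/4)/(4413 - 1622) = -10201/4/2791 = -10201/4*1/2791 = -10201/11164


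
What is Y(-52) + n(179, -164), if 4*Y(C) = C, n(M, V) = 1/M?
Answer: -2326/179 ≈ -12.994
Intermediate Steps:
Y(C) = C/4
Y(-52) + n(179, -164) = (1/4)*(-52) + 1/179 = -13 + 1/179 = -2326/179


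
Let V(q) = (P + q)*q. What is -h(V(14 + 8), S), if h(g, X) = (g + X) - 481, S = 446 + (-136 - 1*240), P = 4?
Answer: -161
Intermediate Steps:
V(q) = q*(4 + q) (V(q) = (4 + q)*q = q*(4 + q))
S = 70 (S = 446 + (-136 - 240) = 446 - 376 = 70)
h(g, X) = -481 + X + g (h(g, X) = (X + g) - 481 = -481 + X + g)
-h(V(14 + 8), S) = -(-481 + 70 + (14 + 8)*(4 + (14 + 8))) = -(-481 + 70 + 22*(4 + 22)) = -(-481 + 70 + 22*26) = -(-481 + 70 + 572) = -1*161 = -161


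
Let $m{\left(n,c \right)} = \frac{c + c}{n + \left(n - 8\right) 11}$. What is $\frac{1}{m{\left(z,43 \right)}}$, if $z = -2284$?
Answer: $- \frac{13748}{43} \approx -319.72$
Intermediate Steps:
$m{\left(n,c \right)} = \frac{2 c}{-88 + 12 n}$ ($m{\left(n,c \right)} = \frac{2 c}{n + \left(-8 + n\right) 11} = \frac{2 c}{n + \left(-88 + 11 n\right)} = \frac{2 c}{-88 + 12 n}$)
$\frac{1}{m{\left(z,43 \right)}} = \frac{1}{\frac{1}{2} \cdot 43 \frac{1}{-22 + 3 \left(-2284\right)}} = \frac{1}{\frac{1}{2} \cdot 43 \frac{1}{-22 - 6852}} = \frac{1}{\frac{1}{2} \cdot 43 \frac{1}{-6874}} = \frac{1}{\frac{1}{2} \cdot 43 \left(- \frac{1}{6874}\right)} = \frac{1}{- \frac{43}{13748}} = - \frac{13748}{43}$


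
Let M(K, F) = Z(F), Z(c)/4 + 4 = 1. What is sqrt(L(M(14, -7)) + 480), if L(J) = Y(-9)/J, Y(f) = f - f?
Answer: 4*sqrt(30) ≈ 21.909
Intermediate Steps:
Y(f) = 0
Z(c) = -12 (Z(c) = -16 + 4*1 = -16 + 4 = -12)
M(K, F) = -12
L(J) = 0 (L(J) = 0/J = 0)
sqrt(L(M(14, -7)) + 480) = sqrt(0 + 480) = sqrt(480) = 4*sqrt(30)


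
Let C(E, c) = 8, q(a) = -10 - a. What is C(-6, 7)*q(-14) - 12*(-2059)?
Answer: 24740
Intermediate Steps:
C(-6, 7)*q(-14) - 12*(-2059) = 8*(-10 - 1*(-14)) - 12*(-2059) = 8*(-10 + 14) - 1*(-24708) = 8*4 + 24708 = 32 + 24708 = 24740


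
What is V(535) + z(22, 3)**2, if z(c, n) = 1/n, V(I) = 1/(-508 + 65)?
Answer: 434/3987 ≈ 0.10885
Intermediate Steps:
V(I) = -1/443 (V(I) = 1/(-443) = -1/443)
V(535) + z(22, 3)**2 = -1/443 + (1/3)**2 = -1/443 + 1/9 = 434/3987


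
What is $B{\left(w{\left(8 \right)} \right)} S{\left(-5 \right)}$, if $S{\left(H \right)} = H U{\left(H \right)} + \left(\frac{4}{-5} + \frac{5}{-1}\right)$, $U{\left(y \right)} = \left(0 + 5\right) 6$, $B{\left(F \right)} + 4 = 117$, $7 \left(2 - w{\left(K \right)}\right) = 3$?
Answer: $- \frac{88027}{5} \approx -17605.0$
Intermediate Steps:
$w{\left(K \right)} = \frac{11}{7}$ ($w{\left(K \right)} = 2 - \frac{3}{7} = \frac{11}{7}$)
$B{\left(F \right)} = 113$ ($B{\left(F \right)} = -4 + 117 = 113$)
$U{\left(y \right)} = 30$ ($U{\left(y \right)} = 5 \cdot 6 = 30$)
$S{\left(H \right)} = - \frac{29}{5} + 30 H$ ($S{\left(H \right)} = H 30 + \left(\frac{4}{-5} + \frac{5}{-1}\right) = 30 H + \left(4 \left(- \frac{1}{5}\right) + 5 \left(-1\right)\right) = 30 H - \frac{29}{5} = - \frac{29}{5} + 30 H$)
$B{\left(w{\left(8 \right)} \right)} S{\left(-5 \right)} = 113 \left(- \frac{29}{5} + 30 \left(-5\right)\right) = 113 \left(- \frac{29}{5} - 150\right) = 113 \left(- \frac{779}{5}\right) = - \frac{88027}{5}$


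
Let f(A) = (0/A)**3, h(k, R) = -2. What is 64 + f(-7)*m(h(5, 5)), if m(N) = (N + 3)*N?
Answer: 64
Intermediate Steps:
m(N) = N*(3 + N) (m(N) = (3 + N)*N = N*(3 + N))
f(A) = 0 (f(A) = 0**3 = 0)
64 + f(-7)*m(h(5, 5)) = 64 + 0*(-2*(3 - 2)) = 64 + 0*(-2*1) = 64 + 0*(-2) = 64 + 0 = 64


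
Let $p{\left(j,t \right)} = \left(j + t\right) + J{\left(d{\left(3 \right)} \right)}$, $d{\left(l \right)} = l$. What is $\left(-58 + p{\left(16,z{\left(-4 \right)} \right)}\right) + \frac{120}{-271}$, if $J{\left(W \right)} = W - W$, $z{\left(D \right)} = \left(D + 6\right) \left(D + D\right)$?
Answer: $- \frac{15838}{271} \approx -58.443$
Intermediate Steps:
$z{\left(D \right)} = 2 D \left(6 + D\right)$ ($z{\left(D \right)} = \left(6 + D\right) 2 D = 2 D \left(6 + D\right)$)
$J{\left(W \right)} = 0$
$p{\left(j,t \right)} = j + t$ ($p{\left(j,t \right)} = \left(j + t\right) + 0 = j + t$)
$\left(-58 + p{\left(16,z{\left(-4 \right)} \right)}\right) + \frac{120}{-271} = \left(-58 + \left(16 + 2 \left(-4\right) \left(6 - 4\right)\right)\right) + \frac{120}{-271} = \left(-58 + \left(16 + 2 \left(-4\right) 2\right)\right) + 120 \left(- \frac{1}{271}\right) = \left(-58 + \left(16 - 16\right)\right) - \frac{120}{271} = \left(-58 + 0\right) - \frac{120}{271} = -58 - \frac{120}{271} = - \frac{15838}{271}$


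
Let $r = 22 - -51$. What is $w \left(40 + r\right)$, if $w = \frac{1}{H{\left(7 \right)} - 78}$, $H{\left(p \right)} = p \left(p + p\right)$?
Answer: $\frac{113}{20} \approx 5.65$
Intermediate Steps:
$H{\left(p \right)} = 2 p^{2}$ ($H{\left(p \right)} = p 2 p = 2 p^{2}$)
$r = 73$ ($r = 22 + 51 = 73$)
$w = \frac{1}{20}$ ($w = \frac{1}{2 \cdot 7^{2} - 78} = \frac{1}{2 \cdot 49 - 78} = \frac{1}{98 - 78} = \frac{1}{20} \approx 0.05$)
$w \left(40 + r\right) = \frac{40 + 73}{20} = \frac{1}{20} \cdot 113 = \frac{113}{20}$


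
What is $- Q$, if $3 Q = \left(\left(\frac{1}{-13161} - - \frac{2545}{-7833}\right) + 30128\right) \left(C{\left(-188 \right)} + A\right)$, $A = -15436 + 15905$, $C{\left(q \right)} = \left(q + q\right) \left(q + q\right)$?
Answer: $- \frac{146850493589139890}{103090113} \approx -1.4245 \cdot 10^{9}$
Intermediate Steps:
$C{\left(q \right)} = 4 q^{2}$ ($C{\left(q \right)} = 2 q 2 q = 4 q^{2}$)
$A = 469$
$Q = \frac{146850493589139890}{103090113}$ ($Q = \frac{\left(\left(\frac{1}{-13161} - - \frac{2545}{-7833}\right) + 30128\right) \left(4 \left(-188\right)^{2} + 469\right)}{3} = \frac{\left(\left(- \frac{1}{13161} - \left(-2545\right) \left(- \frac{1}{7833}\right)\right) + 30128\right) \left(4 \cdot 35344 + 469\right)}{3} = \frac{\left(\left(- \frac{1}{13161} - \frac{2545}{7833}\right) + 30128\right) \left(141376 + 469\right)}{3} = \frac{\left(\left(- \frac{1}{13161} - \frac{2545}{7833}\right) + 30128\right) 141845}{3} = \frac{\left(- \frac{11167526}{34363371} + 30128\right) 141845}{3} = \frac{\frac{1035288473962}{34363371} \cdot 141845}{3} = \frac{1}{3} \cdot \frac{146850493589139890}{34363371} = \frac{146850493589139890}{103090113} \approx 1.4245 \cdot 10^{9}$)
$- Q = \left(-1\right) \frac{146850493589139890}{103090113} = - \frac{146850493589139890}{103090113}$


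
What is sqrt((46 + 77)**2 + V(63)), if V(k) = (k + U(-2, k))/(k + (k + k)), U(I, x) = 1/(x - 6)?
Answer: sqrt(21677445097)/1197 ≈ 123.00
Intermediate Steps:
U(I, x) = 1/(-6 + x)
V(k) = (k + 1/(-6 + k))/(3*k) (V(k) = (k + 1/(-6 + k))/(k + (k + k)) = (k + 1/(-6 + k))/(k + 2*k) = (k + 1/(-6 + k))/((3*k)) = (k + 1/(-6 + k))*(1/(3*k)) = (k + 1/(-6 + k))/(3*k))
sqrt((46 + 77)**2 + V(63)) = sqrt((46 + 77)**2 + (1/3)*(1 + 63*(-6 + 63))/(63*(-6 + 63))) = sqrt(123**2 + (1/3)*(1/63)*(1 + 63*57)/57) = sqrt(15129 + (1/3)*(1/63)*(1/57)*(1 + 3591)) = sqrt(15129 + (1/3)*(1/63)*(1/57)*3592) = sqrt(15129 + 3592/10773) = sqrt(162988309/10773) = sqrt(21677445097)/1197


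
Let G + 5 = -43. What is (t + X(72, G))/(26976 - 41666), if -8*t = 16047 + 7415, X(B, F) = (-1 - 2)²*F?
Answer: 13459/58760 ≈ 0.22905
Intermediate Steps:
G = -48 (G = -5 - 43 = -48)
X(B, F) = 9*F (X(B, F) = (-3)²*F = 9*F)
t = -11731/4 (t = -(16047 + 7415)/8 = -⅛*23462 = -11731/4 ≈ -2932.8)
(t + X(72, G))/(26976 - 41666) = (-11731/4 + 9*(-48))/(26976 - 41666) = (-11731/4 - 432)/(-14690) = -13459/4*(-1/14690) = 13459/58760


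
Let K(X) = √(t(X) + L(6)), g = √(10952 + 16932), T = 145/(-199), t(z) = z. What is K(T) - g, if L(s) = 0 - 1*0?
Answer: -2*√6971 + I*√28855/199 ≈ -166.99 + 0.85361*I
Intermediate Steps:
T = -145/199 (T = 145*(-1/199) = -145/199 ≈ -0.72864)
L(s) = 0 (L(s) = 0 + 0 = 0)
g = 2*√6971 (g = √27884 = 2*√6971 ≈ 166.99)
K(X) = √X (K(X) = √(X + 0) = √X)
K(T) - g = √(-145/199) - 2*√6971 = I*√28855/199 - 2*√6971 = -2*√6971 + I*√28855/199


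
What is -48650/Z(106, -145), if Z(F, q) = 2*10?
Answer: -4865/2 ≈ -2432.5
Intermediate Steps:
Z(F, q) = 20
-48650/Z(106, -145) = -48650/20 = -48650*1/20 = -4865/2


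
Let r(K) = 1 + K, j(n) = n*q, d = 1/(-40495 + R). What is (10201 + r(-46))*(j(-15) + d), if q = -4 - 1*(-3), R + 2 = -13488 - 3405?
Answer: 4371391222/28695 ≈ 1.5234e+5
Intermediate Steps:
R = -16895 (R = -2 + (-13488 - 3405) = -2 - 16893 = -16895)
q = -1 (q = -4 + 3 = -1)
d = -1/57390 (d = 1/(-40495 - 16895) = 1/(-57390) = -1/57390 ≈ -1.7425e-5)
j(n) = -n (j(n) = n*(-1) = -n)
(10201 + r(-46))*(j(-15) + d) = (10201 + (1 - 46))*(-1*(-15) - 1/57390) = (10201 - 45)*(15 - 1/57390) = 10156*(860849/57390) = 4371391222/28695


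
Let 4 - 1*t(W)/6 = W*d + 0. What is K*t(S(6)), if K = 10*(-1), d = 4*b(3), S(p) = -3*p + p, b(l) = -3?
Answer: 8400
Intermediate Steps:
S(p) = -2*p
d = -12 (d = 4*(-3) = -12)
t(W) = 24 + 72*W (t(W) = 24 - 6*(W*(-12) + 0) = 24 - 6*(-12*W + 0) = 24 - (-72)*W = 24 + 72*W)
K = -10
K*t(S(6)) = -10*(24 + 72*(-2*6)) = -10*(24 + 72*(-12)) = -10*(24 - 864) = -10*(-840) = 8400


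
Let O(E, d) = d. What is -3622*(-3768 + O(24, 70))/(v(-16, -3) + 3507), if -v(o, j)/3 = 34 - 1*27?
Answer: 6697078/1743 ≈ 3842.3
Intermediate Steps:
v(o, j) = -21 (v(o, j) = -3*(34 - 1*27) = -3*(34 - 27) = -3*7 = -21)
-3622*(-3768 + O(24, 70))/(v(-16, -3) + 3507) = -3622*(-3768 + 70)/(-21 + 3507) = -3622/(3486/(-3698)) = -3622/(3486*(-1/3698)) = -3622/(-1743/1849) = -3622*(-1849/1743) = 6697078/1743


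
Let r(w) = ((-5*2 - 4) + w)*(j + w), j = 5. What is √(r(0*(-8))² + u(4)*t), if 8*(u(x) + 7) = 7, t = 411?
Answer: 7*√778/4 ≈ 48.812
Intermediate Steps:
r(w) = (-14 + w)*(5 + w) (r(w) = ((-5*2 - 4) + w)*(5 + w) = ((-10 - 4) + w)*(5 + w) = (-14 + w)*(5 + w))
u(x) = -49/8 (u(x) = -7 + (⅛)*7 = -7 + 7/8 = -49/8)
√(r(0*(-8))² + u(4)*t) = √((-70 + (0*(-8))² - 0*(-8))² - 49/8*411) = √((-70 + 0² - 9*0)² - 20139/8) = √((-70 + 0 + 0)² - 20139/8) = √((-70)² - 20139/8) = √(4900 - 20139/8) = √(19061/8) = 7*√778/4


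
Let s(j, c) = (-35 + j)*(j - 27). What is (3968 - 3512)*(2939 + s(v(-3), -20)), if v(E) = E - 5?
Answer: 2026464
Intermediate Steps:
v(E) = -5 + E
s(j, c) = (-35 + j)*(-27 + j)
(3968 - 3512)*(2939 + s(v(-3), -20)) = (3968 - 3512)*(2939 + (945 + (-5 - 3)² - 62*(-5 - 3))) = 456*(2939 + (945 + (-8)² - 62*(-8))) = 456*(2939 + (945 + 64 + 496)) = 456*(2939 + 1505) = 456*4444 = 2026464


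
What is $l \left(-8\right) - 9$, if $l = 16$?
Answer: $-137$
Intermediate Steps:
$l \left(-8\right) - 9 = 16 \left(-8\right) - 9 = -128 - 9 = -137$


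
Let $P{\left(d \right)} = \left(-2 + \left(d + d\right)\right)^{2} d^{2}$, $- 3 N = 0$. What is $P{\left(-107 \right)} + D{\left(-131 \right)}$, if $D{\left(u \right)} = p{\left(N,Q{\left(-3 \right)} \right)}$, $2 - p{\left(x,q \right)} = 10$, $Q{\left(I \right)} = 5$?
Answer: $534164536$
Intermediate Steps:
$N = 0$ ($N = \left(- \frac{1}{3}\right) 0 = 0$)
$p{\left(x,q \right)} = -8$ ($p{\left(x,q \right)} = 2 - 10 = -8$)
$D{\left(u \right)} = -8$
$P{\left(d \right)} = d^{2} \left(-2 + 2 d\right)^{2}$ ($P{\left(d \right)} = \left(-2 + 2 d\right)^{2} d^{2} = d^{2} \left(-2 + 2 d\right)^{2}$)
$P{\left(-107 \right)} + D{\left(-131 \right)} = 4 \left(-107\right)^{2} \left(-1 - 107\right)^{2} - 8 = 4 \cdot 11449 \left(-108\right)^{2} - 8 = 4 \cdot 11449 \cdot 11664 - 8 = 534164544 - 8 = 534164536$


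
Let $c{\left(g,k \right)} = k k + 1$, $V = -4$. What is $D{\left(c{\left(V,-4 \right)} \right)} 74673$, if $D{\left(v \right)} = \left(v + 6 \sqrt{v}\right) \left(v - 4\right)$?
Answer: $16502733 + 5824494 \sqrt{17} \approx 4.0518 \cdot 10^{7}$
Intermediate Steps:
$c{\left(g,k \right)} = 1 + k^{2}$ ($c{\left(g,k \right)} = k^{2} + 1 = 1 + k^{2}$)
$D{\left(v \right)} = \left(-4 + v\right) \left(v + 6 \sqrt{v}\right)$ ($D{\left(v \right)} = \left(v + 6 \sqrt{v}\right) \left(-4 + v\right) = \left(-4 + v\right) \left(v + 6 \sqrt{v}\right)$)
$D{\left(c{\left(V,-4 \right)} \right)} 74673 = \left(\left(1 + \left(-4\right)^{2}\right)^{2} - 24 \sqrt{1 + \left(-4\right)^{2}} - 4 \left(1 + \left(-4\right)^{2}\right) + 6 \left(1 + \left(-4\right)^{2}\right)^{\frac{3}{2}}\right) 74673 = \left(\left(1 + 16\right)^{2} - 24 \sqrt{1 + 16} - 4 \left(1 + 16\right) + 6 \left(1 + 16\right)^{\frac{3}{2}}\right) 74673 = \left(17^{2} - 24 \sqrt{17} - 68 + 6 \cdot 17^{\frac{3}{2}}\right) 74673 = \left(289 - 24 \sqrt{17} - 68 + 6 \cdot 17 \sqrt{17}\right) 74673 = \left(289 - 24 \sqrt{17} - 68 + 102 \sqrt{17}\right) 74673 = \left(221 + 78 \sqrt{17}\right) 74673 = 16502733 + 5824494 \sqrt{17}$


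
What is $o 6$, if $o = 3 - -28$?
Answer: $186$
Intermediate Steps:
$o = 31$ ($o = 3 + 28 = 31$)
$o 6 = 31 \cdot 6 = 186$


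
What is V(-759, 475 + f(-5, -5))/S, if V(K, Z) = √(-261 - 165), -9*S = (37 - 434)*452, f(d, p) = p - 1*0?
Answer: 9*I*√426/179444 ≈ 0.0010352*I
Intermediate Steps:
f(d, p) = p (f(d, p) = p + 0 = p)
S = 179444/9 (S = -(37 - 434)*452/9 = -(-397)*452/9 = -⅑*(-179444) = 179444/9 ≈ 19938.)
V(K, Z) = I*√426 (V(K, Z) = √(-426) = I*√426)
V(-759, 475 + f(-5, -5))/S = (I*√426)/(179444/9) = (I*√426)*(9/179444) = 9*I*√426/179444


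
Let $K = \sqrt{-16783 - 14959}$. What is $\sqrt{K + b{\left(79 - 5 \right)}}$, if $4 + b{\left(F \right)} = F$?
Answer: $\sqrt{70 + i \sqrt{31742}} \approx 11.433 + 7.7917 i$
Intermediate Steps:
$b{\left(F \right)} = -4 + F$
$K = i \sqrt{31742}$ ($K = \sqrt{-31742} = i \sqrt{31742} \approx 178.16 i$)
$\sqrt{K + b{\left(79 - 5 \right)}} = \sqrt{i \sqrt{31742} + \left(-4 + \left(79 - 5\right)\right)} = \sqrt{i \sqrt{31742} + \left(-4 + 74\right)} = \sqrt{i \sqrt{31742} + 70} = \sqrt{70 + i \sqrt{31742}}$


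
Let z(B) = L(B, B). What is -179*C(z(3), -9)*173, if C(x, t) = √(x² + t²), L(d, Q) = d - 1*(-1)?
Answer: -30967*√97 ≈ -3.0499e+5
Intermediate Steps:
L(d, Q) = 1 + d (L(d, Q) = d + 1 = 1 + d)
z(B) = 1 + B
C(x, t) = √(t² + x²)
-179*C(z(3), -9)*173 = -179*√((-9)² + (1 + 3)²)*173 = -179*√(81 + 4²)*173 = -179*√(81 + 16)*173 = -179*√97*173 = -30967*√97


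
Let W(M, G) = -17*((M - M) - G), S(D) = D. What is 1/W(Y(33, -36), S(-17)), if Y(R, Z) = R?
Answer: -1/289 ≈ -0.0034602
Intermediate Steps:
W(M, G) = 17*G (W(M, G) = -17*(0 - G) = -(-17)*G = 17*G)
1/W(Y(33, -36), S(-17)) = 1/(17*(-17)) = 1/(-289) = -1/289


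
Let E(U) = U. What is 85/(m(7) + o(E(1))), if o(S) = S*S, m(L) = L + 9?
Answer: 5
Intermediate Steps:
m(L) = 9 + L
o(S) = S²
85/(m(7) + o(E(1))) = 85/((9 + 7) + 1²) = 85/(16 + 1) = 85/17 = 85*(1/17) = 5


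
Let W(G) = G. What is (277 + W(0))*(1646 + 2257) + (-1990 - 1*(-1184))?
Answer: 1080325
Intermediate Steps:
(277 + W(0))*(1646 + 2257) + (-1990 - 1*(-1184)) = (277 + 0)*(1646 + 2257) + (-1990 - 1*(-1184)) = 277*3903 + (-1990 + 1184) = 1081131 - 806 = 1080325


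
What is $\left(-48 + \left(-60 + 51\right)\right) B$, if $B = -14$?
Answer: $798$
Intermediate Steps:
$\left(-48 + \left(-60 + 51\right)\right) B = \left(-48 + \left(-60 + 51\right)\right) \left(-14\right) = \left(-48 - 9\right) \left(-14\right) = \left(-57\right) \left(-14\right) = 798$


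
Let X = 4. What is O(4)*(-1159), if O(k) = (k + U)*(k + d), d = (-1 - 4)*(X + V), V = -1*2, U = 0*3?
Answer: 27816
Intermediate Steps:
U = 0
V = -2
d = -10 (d = (-1 - 4)*(4 - 2) = -5*2 = -10)
O(k) = k*(-10 + k) (O(k) = (k + 0)*(k - 10) = k*(-10 + k))
O(4)*(-1159) = (4*(-10 + 4))*(-1159) = (4*(-6))*(-1159) = -24*(-1159) = 27816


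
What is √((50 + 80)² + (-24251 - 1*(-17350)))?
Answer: 3*√1111 ≈ 99.995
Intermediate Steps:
√((50 + 80)² + (-24251 - 1*(-17350))) = √(130² + (-24251 + 17350)) = √(16900 - 6901) = √9999 = 3*√1111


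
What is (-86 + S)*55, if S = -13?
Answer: -5445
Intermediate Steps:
(-86 + S)*55 = (-86 - 13)*55 = -99*55 = -5445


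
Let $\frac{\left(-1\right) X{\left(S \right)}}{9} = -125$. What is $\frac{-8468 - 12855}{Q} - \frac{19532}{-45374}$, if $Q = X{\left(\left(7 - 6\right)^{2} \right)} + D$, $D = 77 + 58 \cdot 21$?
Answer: $- \frac{460121181}{54902540} \approx -8.3807$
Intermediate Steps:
$D = 1295$ ($D = 77 + 1218 = 1295$)
$X{\left(S \right)} = 1125$ ($X{\left(S \right)} = \left(-9\right) \left(-125\right) = 1125$)
$Q = 2420$ ($Q = 1125 + 1295 = 2420$)
$\frac{-8468 - 12855}{Q} - \frac{19532}{-45374} = \frac{-8468 - 12855}{2420} - \frac{19532}{-45374} = \left(-8468 - 12855\right) \frac{1}{2420} - - \frac{9766}{22687} = \left(-21323\right) \frac{1}{2420} + \frac{9766}{22687} = - \frac{21323}{2420} + \frac{9766}{22687} = - \frac{460121181}{54902540}$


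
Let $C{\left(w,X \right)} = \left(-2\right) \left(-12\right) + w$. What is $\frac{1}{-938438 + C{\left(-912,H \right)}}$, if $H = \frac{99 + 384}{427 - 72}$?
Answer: $- \frac{1}{939326} \approx -1.0646 \cdot 10^{-6}$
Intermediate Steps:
$H = \frac{483}{355} \approx 1.3606$
$C{\left(w,X \right)} = 24 + w$
$\frac{1}{-938438 + C{\left(-912,H \right)}} = \frac{1}{-938438 + \left(24 - 912\right)} = \frac{1}{-938438 - 888} = \frac{1}{-939326} = - \frac{1}{939326}$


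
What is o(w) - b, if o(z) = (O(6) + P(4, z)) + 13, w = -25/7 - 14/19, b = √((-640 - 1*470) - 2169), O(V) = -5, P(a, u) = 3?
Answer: 11 - I*√3279 ≈ 11.0 - 57.263*I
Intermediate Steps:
b = I*√3279 (b = √((-640 - 470) - 2169) = √(-1110 - 2169) = √(-3279) = I*√3279 ≈ 57.263*I)
w = -573/133 (w = -25*⅐ - 14*1/19 = -25/7 - 14/19 = -573/133 ≈ -4.3083)
o(z) = 11 (o(z) = (-5 + 3) + 13 = -2 + 13 = 11)
o(w) - b = 11 - I*√3279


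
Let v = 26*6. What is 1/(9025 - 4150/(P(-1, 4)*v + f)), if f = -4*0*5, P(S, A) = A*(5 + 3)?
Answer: 2496/22524325 ≈ 0.00011081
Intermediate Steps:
v = 156
P(S, A) = 8*A (P(S, A) = A*8 = 8*A)
f = 0 (f = 0*5 = 0)
1/(9025 - 4150/(P(-1, 4)*v + f)) = 1/(9025 - 4150/((8*4)*156 + 0)) = 1/(9025 - 4150/(32*156 + 0)) = 1/(9025 - 4150/(4992 + 0)) = 1/(9025 - 4150/4992) = 1/(9025 - 4150*1/4992) = 1/(9025 - 2075/2496) = 1/(22524325/2496) = 2496/22524325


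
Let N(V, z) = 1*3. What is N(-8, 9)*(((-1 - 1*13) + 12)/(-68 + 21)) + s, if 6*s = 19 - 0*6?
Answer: 929/282 ≈ 3.2943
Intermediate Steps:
N(V, z) = 3
s = 19/6 (s = (19 - 0*6)/6 = (19 - 0)/6 = (19 - 1*0)/6 = (19 + 0)/6 = (1/6)*19 = 19/6 ≈ 3.1667)
N(-8, 9)*(((-1 - 1*13) + 12)/(-68 + 21)) + s = 3*(((-1 - 1*13) + 12)/(-68 + 21)) + 19/6 = 3*(((-1 - 13) + 12)/(-47)) + 19/6 = 3*((-14 + 12)*(-1/47)) + 19/6 = 3*(-2*(-1/47)) + 19/6 = 3*(2/47) + 19/6 = 6/47 + 19/6 = 929/282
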